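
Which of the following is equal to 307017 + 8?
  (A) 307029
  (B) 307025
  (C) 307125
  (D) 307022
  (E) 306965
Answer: B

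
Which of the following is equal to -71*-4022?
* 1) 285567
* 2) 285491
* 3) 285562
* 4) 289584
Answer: 3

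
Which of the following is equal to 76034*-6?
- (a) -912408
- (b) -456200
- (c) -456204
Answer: c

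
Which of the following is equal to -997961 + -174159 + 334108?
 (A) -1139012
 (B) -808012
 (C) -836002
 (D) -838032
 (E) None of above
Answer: E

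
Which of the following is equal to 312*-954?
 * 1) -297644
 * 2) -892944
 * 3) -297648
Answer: 3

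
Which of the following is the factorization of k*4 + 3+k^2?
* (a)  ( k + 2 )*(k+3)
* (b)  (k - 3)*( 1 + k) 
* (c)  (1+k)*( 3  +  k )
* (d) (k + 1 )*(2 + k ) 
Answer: c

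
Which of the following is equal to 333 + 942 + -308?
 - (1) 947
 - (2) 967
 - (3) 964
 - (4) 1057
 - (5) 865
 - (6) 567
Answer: 2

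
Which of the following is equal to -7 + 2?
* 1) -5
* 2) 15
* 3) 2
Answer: 1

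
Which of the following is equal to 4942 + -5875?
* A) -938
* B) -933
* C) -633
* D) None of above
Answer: B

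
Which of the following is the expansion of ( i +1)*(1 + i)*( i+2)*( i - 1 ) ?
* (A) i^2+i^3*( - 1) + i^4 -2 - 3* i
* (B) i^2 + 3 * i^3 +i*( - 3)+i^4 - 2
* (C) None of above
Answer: B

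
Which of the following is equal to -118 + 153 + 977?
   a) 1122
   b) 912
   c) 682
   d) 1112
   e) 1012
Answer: e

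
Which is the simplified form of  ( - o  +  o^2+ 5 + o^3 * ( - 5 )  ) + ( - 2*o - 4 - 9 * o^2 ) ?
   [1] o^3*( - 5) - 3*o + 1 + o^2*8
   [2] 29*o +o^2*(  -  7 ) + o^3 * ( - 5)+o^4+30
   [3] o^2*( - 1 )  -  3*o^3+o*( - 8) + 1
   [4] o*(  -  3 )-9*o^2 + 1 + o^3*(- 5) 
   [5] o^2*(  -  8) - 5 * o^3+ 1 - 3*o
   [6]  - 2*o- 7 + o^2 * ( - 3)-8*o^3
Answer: 5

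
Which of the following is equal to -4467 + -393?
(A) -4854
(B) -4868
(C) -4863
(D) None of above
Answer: D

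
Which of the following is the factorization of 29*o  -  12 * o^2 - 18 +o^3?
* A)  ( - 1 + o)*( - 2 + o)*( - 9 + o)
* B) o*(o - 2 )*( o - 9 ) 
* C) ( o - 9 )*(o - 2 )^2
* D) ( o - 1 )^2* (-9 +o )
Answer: A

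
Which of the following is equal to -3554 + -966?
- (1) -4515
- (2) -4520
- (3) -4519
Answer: 2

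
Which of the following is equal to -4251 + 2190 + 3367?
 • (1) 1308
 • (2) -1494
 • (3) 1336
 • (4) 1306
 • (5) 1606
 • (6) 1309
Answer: 4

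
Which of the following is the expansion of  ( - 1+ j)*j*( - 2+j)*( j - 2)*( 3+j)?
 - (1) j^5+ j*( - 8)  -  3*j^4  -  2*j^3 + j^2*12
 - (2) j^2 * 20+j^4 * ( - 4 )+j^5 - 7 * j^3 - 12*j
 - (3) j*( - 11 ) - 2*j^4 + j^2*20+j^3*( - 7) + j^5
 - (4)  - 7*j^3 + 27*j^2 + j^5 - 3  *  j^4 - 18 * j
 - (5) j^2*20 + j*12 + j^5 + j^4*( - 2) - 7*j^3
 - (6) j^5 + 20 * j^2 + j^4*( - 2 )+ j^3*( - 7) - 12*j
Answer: 6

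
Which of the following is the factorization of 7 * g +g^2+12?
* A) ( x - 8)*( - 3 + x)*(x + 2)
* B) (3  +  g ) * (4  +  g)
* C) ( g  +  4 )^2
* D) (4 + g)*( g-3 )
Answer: B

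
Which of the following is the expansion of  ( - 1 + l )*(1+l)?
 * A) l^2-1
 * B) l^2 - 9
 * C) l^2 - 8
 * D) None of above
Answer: A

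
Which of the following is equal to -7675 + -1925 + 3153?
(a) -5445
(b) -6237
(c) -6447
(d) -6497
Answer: c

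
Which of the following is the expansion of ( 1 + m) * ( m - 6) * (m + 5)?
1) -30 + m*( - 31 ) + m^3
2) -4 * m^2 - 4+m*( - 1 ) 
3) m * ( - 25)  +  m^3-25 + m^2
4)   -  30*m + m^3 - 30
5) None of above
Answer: 1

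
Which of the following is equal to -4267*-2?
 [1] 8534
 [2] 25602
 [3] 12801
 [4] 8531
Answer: 1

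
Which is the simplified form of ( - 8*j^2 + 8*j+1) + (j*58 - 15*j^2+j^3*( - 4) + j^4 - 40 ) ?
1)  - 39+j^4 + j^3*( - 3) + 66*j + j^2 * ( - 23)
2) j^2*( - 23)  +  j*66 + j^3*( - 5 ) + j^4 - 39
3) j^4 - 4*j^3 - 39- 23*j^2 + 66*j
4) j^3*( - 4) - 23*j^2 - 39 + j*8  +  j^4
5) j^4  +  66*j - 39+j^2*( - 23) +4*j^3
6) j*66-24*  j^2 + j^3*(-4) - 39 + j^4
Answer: 3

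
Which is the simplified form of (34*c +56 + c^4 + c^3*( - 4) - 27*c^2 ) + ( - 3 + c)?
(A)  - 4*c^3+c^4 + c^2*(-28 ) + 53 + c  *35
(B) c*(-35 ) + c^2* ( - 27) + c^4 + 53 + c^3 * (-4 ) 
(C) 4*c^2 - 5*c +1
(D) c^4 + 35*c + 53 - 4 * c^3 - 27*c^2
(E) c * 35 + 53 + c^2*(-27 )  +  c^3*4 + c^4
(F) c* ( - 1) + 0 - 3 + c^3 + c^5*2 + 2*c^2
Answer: D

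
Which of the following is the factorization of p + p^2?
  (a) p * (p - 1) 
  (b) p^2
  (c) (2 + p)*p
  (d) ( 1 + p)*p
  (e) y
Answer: d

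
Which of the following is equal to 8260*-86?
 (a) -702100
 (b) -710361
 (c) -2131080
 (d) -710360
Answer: d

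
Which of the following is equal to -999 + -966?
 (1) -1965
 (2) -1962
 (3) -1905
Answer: 1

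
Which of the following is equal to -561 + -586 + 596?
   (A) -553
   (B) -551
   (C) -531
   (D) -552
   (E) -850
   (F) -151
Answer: B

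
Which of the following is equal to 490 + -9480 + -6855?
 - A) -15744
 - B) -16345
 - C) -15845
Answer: C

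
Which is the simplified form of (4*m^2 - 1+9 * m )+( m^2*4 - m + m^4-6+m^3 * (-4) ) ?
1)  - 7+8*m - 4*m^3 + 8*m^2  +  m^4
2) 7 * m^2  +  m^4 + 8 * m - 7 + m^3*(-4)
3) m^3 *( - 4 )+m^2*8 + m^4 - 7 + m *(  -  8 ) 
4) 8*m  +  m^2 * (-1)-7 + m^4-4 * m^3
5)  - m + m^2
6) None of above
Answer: 1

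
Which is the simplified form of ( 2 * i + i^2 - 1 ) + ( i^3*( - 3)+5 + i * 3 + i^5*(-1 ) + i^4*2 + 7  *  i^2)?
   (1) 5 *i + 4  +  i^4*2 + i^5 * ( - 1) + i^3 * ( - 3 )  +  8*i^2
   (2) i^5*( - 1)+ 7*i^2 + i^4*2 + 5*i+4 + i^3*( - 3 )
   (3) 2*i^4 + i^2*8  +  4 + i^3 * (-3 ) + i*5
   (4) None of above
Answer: 1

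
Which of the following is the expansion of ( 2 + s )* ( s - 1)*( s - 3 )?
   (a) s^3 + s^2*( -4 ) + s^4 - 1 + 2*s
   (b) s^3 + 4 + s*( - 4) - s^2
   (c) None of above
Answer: c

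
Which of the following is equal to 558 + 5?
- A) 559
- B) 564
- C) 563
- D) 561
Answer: C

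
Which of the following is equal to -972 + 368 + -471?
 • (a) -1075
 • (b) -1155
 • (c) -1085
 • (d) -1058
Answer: a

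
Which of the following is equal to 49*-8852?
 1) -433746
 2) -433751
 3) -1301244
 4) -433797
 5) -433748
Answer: 5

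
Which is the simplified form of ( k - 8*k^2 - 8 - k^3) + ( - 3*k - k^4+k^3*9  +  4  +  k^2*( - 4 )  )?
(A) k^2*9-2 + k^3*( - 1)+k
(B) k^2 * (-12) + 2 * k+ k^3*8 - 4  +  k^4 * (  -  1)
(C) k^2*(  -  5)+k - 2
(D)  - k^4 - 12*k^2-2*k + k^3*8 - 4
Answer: D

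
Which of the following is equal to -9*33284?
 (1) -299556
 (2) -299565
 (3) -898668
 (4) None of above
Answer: 1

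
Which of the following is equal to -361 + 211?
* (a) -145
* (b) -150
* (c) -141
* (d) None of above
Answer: b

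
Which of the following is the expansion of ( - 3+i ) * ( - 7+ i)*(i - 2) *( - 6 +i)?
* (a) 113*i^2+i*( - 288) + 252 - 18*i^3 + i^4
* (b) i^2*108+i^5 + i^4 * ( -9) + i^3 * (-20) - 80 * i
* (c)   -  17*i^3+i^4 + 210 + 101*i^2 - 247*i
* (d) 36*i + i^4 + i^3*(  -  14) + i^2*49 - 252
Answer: a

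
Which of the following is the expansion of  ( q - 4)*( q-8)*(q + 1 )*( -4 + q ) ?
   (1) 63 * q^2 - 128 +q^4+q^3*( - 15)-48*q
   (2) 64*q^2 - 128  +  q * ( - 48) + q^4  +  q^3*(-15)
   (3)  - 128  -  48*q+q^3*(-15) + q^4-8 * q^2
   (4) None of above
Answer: 2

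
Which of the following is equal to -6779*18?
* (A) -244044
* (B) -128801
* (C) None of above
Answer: C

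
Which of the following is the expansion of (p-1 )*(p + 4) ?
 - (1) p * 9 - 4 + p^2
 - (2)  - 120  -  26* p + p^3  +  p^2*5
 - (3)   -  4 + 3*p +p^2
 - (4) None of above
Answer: 3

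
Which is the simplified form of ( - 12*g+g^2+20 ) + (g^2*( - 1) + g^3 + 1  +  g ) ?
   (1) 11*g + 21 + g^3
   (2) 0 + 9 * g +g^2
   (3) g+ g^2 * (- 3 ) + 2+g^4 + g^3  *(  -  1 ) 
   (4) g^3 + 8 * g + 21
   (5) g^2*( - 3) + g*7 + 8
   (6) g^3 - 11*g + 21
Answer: 6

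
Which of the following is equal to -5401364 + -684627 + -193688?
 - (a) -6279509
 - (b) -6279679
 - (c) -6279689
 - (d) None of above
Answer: b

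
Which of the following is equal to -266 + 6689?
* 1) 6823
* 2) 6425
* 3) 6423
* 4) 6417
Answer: 3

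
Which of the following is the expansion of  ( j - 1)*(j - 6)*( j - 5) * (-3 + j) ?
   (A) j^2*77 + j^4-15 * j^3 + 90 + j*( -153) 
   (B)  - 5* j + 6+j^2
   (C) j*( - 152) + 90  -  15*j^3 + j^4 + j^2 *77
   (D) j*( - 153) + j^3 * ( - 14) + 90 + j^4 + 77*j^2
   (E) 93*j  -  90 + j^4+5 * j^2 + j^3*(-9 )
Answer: A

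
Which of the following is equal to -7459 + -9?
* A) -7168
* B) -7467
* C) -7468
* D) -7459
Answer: C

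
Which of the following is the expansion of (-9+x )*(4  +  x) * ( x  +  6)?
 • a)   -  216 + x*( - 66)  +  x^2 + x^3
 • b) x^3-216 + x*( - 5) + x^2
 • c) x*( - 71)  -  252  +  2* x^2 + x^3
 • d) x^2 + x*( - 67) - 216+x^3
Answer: a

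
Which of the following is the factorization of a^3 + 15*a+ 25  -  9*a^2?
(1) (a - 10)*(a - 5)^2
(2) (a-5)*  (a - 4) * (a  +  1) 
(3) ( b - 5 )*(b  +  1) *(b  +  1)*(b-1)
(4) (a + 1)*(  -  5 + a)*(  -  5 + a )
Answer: 4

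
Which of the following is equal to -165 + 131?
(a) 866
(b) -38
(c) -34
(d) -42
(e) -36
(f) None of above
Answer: c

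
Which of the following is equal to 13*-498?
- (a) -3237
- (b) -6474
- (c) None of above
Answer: b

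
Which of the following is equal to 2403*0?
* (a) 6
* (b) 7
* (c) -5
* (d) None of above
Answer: d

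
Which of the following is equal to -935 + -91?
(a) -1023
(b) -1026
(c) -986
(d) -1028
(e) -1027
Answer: b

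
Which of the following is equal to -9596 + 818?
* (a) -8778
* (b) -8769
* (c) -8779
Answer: a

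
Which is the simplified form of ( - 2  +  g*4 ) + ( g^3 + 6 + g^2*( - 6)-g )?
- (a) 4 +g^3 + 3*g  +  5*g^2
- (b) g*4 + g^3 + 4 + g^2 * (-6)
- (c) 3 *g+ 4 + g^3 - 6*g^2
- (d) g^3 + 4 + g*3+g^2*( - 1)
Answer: c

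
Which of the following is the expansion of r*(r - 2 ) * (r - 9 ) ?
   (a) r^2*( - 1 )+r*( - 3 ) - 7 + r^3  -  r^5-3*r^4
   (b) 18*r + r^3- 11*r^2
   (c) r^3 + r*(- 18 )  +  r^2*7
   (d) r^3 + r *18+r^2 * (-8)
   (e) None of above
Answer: b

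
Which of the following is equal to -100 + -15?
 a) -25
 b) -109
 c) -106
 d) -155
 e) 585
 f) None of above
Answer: f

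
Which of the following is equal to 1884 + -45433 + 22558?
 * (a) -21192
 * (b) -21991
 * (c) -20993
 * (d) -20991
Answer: d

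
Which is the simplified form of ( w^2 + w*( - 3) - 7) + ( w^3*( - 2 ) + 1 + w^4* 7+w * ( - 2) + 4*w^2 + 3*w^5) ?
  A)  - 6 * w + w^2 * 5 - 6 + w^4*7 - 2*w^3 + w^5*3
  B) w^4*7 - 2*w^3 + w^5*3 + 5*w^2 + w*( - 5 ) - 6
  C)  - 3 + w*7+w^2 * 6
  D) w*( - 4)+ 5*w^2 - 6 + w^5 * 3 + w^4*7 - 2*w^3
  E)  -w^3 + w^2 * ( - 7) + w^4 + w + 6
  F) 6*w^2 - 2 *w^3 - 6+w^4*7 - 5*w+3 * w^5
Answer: B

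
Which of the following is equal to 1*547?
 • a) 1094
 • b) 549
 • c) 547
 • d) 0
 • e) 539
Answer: c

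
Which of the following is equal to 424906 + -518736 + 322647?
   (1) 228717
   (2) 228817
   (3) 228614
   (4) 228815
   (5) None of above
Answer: 2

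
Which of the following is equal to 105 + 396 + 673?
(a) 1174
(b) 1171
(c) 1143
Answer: a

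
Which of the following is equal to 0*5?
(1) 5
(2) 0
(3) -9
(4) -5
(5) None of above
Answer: 2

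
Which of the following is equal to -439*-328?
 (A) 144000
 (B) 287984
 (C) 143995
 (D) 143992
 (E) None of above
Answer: D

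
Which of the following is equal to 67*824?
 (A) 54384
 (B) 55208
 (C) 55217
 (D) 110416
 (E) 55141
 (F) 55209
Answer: B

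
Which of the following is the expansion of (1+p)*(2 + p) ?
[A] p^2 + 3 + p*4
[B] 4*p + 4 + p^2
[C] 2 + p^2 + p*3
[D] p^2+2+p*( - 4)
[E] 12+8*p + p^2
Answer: C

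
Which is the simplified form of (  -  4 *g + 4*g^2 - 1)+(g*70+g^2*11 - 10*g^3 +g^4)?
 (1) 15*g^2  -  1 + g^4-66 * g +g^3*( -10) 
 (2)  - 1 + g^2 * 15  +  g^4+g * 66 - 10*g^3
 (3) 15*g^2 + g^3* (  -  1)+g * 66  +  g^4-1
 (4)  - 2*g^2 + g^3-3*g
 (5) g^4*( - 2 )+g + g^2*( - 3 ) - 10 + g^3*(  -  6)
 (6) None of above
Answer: 2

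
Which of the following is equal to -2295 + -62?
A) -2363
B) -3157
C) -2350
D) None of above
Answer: D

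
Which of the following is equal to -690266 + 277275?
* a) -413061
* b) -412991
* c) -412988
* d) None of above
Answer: b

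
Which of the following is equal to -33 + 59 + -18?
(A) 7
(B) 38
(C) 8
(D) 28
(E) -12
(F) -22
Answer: C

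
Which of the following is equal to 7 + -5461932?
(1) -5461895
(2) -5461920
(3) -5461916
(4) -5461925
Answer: 4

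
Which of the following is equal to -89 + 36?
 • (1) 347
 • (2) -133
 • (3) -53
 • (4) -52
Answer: 3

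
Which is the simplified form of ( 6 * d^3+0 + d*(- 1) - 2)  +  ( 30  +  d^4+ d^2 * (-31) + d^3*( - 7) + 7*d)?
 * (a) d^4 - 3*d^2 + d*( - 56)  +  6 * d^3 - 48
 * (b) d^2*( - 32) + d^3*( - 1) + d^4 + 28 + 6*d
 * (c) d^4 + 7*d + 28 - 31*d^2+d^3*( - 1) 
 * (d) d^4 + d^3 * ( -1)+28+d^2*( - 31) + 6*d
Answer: d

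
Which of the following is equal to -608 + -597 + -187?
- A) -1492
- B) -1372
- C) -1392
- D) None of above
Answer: C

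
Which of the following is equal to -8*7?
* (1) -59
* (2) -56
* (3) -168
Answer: 2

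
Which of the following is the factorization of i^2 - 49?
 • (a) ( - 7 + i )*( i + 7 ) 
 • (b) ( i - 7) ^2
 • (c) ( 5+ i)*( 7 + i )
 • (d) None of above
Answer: a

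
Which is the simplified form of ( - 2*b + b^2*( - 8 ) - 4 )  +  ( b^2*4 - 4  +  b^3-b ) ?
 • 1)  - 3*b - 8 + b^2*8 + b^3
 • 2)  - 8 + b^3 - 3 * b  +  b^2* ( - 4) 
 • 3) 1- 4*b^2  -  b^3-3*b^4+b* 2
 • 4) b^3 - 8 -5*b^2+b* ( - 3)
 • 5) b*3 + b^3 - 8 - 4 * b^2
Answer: 2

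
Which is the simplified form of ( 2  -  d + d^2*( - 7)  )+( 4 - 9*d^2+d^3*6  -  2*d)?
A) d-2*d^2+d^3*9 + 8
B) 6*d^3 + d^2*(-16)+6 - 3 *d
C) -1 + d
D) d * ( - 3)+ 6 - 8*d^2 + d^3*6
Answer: B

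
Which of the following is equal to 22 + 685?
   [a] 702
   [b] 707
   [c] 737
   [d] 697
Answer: b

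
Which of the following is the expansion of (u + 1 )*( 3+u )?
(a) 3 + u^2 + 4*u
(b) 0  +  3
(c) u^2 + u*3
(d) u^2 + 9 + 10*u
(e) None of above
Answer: a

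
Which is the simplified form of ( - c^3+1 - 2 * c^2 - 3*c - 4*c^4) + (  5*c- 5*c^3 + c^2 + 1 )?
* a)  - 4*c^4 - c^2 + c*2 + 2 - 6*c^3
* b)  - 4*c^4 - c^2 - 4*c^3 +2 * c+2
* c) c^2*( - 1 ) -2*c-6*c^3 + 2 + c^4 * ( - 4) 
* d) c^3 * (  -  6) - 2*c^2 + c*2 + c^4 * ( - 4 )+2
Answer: a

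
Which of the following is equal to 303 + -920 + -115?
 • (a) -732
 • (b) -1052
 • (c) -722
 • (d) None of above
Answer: a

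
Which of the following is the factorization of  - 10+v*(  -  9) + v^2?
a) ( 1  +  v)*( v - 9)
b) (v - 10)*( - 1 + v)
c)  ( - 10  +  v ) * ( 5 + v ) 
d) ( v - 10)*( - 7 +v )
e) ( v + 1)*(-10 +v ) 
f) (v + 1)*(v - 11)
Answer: e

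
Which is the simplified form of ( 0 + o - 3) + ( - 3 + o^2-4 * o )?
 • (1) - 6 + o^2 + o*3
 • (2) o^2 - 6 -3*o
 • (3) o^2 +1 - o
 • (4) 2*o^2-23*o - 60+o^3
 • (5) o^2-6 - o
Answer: 2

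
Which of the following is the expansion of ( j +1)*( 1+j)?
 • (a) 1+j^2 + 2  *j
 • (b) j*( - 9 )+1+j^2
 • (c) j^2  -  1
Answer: a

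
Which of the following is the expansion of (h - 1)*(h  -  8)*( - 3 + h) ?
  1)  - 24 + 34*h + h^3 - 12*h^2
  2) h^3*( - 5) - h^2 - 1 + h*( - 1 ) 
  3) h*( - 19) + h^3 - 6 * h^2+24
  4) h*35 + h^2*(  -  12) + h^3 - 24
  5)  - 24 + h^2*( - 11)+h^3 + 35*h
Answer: 4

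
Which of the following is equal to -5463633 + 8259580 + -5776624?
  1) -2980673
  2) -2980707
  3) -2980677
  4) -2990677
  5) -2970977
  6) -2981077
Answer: 3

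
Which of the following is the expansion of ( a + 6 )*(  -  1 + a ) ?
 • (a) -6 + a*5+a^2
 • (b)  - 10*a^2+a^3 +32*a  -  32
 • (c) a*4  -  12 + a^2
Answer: a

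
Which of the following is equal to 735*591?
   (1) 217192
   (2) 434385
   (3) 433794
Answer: 2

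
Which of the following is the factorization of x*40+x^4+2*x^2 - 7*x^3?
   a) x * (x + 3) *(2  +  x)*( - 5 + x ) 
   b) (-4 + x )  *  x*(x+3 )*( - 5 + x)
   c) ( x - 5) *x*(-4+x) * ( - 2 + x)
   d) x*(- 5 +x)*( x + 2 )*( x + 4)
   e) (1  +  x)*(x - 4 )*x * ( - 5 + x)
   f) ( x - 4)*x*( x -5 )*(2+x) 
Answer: f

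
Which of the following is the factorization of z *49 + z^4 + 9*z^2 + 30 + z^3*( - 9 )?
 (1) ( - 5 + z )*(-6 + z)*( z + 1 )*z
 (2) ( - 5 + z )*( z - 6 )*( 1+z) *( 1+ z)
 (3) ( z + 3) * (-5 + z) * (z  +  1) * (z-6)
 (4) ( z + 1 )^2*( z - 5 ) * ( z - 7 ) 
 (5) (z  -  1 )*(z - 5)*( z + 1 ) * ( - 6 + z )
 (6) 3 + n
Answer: 2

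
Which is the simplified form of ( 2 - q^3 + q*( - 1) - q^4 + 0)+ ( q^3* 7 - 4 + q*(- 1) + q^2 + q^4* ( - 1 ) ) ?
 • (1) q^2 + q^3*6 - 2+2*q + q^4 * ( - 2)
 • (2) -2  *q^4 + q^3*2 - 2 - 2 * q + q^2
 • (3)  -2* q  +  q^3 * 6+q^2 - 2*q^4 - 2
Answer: 3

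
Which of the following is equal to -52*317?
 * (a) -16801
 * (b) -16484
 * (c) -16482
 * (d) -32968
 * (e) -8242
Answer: b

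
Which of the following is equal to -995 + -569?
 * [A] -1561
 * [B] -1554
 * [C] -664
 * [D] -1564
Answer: D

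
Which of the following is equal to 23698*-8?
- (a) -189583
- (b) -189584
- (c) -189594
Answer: b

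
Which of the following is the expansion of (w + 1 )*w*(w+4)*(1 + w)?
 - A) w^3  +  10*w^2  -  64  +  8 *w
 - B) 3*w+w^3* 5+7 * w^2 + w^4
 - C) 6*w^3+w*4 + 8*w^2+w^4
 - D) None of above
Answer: D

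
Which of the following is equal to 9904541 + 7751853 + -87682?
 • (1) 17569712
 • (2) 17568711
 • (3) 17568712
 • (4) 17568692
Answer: 3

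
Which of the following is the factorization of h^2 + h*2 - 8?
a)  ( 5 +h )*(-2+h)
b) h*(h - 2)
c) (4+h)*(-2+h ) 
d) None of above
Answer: c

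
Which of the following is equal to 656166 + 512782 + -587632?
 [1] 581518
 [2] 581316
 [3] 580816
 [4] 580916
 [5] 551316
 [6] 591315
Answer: 2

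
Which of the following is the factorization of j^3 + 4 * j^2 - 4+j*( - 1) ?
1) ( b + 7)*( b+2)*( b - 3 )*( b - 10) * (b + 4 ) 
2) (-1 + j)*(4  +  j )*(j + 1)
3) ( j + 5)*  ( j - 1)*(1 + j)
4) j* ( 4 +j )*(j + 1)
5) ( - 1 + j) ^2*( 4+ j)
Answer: 2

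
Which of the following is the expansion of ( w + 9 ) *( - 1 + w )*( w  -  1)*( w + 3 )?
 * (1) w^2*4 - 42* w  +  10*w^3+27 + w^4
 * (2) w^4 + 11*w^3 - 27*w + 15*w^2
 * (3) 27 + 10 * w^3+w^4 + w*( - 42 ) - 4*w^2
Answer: 1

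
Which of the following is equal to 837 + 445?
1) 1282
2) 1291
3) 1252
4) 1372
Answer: 1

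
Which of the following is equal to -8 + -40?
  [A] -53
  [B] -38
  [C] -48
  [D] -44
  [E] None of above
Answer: C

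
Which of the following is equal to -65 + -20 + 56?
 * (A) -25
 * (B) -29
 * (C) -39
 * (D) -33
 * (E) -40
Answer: B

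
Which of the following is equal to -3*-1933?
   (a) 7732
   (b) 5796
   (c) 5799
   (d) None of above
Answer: c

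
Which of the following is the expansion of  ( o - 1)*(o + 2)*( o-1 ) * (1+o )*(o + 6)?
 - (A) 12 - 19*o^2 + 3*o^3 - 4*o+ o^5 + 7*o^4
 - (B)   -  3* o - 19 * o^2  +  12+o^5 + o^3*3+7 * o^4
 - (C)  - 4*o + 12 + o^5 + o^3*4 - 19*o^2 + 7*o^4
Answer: A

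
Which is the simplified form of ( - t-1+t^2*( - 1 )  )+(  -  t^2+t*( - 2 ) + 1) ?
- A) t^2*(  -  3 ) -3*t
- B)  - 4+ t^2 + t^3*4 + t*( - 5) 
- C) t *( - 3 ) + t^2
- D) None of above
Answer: D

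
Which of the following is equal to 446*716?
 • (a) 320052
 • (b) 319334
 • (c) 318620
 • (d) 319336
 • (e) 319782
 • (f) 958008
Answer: d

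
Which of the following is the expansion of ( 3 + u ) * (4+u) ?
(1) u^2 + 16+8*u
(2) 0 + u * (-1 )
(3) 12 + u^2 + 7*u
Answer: 3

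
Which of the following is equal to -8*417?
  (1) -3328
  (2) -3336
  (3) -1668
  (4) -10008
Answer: 2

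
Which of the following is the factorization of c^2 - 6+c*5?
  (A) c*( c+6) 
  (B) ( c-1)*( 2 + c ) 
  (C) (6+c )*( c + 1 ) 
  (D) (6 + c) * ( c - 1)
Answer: D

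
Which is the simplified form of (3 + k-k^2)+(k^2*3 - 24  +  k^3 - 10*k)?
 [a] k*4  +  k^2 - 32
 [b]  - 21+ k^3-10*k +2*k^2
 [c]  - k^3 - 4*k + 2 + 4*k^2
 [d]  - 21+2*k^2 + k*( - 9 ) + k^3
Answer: d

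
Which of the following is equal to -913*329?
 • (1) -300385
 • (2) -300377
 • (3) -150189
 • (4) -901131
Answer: 2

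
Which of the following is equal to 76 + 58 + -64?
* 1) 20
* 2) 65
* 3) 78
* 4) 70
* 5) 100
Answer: 4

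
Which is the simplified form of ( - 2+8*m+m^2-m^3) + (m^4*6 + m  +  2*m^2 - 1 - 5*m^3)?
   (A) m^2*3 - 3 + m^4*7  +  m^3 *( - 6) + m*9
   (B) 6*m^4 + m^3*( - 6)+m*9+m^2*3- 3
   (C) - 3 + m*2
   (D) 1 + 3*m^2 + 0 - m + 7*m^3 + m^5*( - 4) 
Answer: B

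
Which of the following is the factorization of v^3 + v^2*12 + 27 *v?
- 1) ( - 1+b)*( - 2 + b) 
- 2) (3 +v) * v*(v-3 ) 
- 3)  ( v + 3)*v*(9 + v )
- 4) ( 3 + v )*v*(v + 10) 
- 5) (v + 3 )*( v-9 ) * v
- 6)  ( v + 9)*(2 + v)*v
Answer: 3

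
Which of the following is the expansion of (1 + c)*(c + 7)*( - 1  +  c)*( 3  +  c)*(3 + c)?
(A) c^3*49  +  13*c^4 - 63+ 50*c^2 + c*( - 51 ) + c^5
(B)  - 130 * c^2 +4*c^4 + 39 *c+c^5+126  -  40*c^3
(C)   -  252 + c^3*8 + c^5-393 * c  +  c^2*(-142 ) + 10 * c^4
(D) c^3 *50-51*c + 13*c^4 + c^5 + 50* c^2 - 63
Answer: D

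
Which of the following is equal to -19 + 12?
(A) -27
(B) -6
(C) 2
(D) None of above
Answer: D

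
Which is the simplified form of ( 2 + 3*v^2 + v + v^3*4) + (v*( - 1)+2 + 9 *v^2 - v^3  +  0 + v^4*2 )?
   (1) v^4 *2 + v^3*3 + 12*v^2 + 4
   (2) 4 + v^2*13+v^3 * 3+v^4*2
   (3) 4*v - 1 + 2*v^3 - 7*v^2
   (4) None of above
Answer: 1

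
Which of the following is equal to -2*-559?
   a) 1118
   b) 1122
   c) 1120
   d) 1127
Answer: a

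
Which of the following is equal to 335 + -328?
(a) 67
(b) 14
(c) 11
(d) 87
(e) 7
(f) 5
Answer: e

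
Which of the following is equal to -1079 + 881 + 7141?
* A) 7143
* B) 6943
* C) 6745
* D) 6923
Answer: B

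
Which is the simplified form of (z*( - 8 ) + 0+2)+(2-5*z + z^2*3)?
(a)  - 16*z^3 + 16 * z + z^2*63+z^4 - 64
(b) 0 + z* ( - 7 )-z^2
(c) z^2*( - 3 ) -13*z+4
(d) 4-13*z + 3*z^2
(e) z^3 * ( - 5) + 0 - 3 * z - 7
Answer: d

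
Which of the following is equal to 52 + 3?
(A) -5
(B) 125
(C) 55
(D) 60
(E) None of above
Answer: C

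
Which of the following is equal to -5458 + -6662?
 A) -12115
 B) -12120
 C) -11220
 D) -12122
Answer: B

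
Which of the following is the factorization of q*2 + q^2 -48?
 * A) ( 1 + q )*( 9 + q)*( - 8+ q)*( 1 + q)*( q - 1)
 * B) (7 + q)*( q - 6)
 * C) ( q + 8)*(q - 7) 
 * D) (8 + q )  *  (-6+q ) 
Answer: D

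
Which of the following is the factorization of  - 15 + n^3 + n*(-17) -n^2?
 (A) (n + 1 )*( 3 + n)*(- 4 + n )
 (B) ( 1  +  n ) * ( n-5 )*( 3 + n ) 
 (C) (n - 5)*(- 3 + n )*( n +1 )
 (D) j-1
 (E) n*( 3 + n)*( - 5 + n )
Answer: B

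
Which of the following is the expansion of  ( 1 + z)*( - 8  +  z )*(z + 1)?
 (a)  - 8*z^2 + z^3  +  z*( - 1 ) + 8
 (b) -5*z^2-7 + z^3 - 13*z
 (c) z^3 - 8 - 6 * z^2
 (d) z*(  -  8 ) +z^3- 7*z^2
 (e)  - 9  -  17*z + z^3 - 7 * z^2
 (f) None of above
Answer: f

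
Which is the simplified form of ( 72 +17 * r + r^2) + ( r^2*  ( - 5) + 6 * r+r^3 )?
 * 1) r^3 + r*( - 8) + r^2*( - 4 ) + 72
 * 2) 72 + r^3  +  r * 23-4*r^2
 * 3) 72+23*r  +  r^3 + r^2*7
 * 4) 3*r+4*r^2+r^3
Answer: 2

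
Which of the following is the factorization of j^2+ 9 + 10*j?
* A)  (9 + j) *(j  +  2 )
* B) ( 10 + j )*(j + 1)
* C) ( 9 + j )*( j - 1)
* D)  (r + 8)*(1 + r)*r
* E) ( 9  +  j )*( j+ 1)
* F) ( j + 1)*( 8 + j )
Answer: E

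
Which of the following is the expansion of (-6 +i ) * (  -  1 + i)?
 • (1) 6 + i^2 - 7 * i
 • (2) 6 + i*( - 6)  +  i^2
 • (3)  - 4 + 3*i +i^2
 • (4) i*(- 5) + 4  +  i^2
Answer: 1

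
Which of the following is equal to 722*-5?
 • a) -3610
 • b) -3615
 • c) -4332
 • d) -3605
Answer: a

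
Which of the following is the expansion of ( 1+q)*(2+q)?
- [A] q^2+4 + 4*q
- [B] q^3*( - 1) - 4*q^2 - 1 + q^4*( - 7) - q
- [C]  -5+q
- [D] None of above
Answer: D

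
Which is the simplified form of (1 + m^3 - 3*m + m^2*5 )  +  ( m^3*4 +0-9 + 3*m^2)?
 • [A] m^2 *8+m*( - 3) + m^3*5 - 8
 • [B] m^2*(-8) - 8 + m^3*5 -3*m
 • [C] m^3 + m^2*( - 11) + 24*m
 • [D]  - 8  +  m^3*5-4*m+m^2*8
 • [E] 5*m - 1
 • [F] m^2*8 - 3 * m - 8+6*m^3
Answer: A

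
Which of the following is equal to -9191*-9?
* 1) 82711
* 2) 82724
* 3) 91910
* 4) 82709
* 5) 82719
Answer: 5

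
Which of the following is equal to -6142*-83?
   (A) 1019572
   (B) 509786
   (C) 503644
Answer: B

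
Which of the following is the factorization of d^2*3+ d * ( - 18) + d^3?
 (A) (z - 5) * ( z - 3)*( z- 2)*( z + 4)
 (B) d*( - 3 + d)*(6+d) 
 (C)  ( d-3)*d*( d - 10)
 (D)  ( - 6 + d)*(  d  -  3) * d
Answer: B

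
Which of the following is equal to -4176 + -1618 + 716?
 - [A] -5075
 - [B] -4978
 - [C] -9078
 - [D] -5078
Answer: D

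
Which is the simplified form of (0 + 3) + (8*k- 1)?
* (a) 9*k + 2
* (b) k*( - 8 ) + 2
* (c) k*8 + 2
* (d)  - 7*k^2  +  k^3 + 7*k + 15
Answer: c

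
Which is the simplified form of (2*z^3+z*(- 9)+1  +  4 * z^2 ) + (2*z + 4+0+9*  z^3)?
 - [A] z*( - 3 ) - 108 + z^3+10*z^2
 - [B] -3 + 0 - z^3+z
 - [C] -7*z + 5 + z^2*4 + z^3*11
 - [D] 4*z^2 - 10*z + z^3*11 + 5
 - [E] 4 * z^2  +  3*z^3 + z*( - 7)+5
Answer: C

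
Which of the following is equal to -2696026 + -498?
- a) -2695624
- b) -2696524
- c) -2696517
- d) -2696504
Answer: b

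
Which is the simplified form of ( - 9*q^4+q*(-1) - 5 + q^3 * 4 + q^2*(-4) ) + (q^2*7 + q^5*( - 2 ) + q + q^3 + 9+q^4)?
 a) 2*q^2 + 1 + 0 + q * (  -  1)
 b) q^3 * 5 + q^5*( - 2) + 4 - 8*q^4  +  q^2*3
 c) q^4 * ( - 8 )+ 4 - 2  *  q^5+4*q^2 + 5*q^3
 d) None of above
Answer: b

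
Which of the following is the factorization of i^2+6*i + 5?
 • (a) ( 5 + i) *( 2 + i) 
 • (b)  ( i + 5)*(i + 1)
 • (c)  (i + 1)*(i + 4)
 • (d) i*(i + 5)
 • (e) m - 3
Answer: b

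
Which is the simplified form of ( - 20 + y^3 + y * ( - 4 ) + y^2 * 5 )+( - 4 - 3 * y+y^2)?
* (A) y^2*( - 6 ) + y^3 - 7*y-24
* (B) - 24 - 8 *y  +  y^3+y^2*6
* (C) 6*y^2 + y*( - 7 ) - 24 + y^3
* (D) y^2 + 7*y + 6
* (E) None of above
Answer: C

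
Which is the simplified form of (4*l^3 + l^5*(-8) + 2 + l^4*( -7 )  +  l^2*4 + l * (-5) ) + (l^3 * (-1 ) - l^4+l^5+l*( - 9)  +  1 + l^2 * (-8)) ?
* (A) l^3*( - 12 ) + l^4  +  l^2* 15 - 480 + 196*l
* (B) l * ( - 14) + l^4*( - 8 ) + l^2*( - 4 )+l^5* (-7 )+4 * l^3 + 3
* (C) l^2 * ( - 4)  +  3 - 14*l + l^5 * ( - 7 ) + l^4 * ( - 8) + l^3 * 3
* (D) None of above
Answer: C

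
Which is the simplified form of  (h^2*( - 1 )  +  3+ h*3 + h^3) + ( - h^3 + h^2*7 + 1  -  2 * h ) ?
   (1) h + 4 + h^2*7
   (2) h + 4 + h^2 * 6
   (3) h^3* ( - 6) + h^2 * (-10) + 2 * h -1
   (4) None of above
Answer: 2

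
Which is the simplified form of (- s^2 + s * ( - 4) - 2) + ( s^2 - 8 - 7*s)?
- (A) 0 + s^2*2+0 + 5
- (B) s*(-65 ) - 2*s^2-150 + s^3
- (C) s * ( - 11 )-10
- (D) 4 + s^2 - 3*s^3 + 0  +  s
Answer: C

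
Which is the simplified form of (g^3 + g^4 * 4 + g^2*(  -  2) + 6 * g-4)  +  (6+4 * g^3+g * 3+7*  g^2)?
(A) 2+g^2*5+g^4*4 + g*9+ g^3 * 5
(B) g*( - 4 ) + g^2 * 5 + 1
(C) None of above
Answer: A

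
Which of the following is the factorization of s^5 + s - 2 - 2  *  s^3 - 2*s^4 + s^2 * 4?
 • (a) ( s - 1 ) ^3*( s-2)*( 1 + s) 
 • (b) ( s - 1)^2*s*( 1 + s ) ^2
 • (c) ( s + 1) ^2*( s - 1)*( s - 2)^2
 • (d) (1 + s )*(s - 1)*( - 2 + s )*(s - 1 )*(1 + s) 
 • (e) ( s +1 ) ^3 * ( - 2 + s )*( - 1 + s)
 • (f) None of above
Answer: d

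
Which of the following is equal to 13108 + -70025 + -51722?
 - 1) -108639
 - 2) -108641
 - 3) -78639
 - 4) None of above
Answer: 1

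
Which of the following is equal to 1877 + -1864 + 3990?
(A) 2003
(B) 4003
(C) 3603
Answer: B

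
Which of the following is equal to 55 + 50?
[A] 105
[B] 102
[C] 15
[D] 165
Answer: A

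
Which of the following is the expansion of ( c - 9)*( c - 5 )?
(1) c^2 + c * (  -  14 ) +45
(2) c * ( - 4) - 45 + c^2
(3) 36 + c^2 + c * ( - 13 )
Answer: 1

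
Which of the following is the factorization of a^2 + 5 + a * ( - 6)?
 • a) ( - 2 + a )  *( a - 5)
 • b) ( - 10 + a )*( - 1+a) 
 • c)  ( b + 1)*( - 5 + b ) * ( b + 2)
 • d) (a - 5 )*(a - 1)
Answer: d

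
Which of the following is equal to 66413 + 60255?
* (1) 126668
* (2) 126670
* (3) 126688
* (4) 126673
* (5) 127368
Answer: 1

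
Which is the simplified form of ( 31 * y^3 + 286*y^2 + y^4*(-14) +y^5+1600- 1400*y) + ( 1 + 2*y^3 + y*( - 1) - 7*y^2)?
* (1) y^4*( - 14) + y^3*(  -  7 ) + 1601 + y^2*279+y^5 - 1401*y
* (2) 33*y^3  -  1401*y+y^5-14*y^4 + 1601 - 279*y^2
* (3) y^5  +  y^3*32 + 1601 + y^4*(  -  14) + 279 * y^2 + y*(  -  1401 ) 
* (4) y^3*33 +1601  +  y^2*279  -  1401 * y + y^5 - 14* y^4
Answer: 4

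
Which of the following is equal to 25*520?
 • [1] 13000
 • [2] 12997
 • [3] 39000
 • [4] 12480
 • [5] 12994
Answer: 1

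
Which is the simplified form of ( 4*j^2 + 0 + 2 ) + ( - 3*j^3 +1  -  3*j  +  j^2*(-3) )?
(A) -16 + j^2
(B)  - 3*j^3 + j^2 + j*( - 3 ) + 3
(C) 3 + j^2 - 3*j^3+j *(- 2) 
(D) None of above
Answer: B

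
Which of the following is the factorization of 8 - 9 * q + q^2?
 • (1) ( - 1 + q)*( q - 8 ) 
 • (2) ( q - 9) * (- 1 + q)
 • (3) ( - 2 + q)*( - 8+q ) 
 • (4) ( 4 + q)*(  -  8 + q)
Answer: 1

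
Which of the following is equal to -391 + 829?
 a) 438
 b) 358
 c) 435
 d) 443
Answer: a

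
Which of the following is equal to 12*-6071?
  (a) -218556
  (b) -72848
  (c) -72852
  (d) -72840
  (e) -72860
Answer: c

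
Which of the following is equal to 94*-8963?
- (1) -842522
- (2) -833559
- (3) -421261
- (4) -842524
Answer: 1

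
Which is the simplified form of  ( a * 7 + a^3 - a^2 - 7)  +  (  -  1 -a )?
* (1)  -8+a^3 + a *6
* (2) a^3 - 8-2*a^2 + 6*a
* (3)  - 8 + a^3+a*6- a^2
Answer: 3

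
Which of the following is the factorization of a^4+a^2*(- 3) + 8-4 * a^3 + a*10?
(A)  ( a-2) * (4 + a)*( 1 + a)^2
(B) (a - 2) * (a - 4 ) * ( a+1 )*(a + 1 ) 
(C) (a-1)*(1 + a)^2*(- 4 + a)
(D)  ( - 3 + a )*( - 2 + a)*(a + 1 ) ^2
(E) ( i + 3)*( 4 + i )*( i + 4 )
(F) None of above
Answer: B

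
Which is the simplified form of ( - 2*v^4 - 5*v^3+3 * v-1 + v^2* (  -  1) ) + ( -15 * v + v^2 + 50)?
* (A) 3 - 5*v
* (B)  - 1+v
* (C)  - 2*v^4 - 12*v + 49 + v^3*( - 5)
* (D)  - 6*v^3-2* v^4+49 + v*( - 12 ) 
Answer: C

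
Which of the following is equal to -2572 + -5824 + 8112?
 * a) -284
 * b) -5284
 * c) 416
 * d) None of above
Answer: a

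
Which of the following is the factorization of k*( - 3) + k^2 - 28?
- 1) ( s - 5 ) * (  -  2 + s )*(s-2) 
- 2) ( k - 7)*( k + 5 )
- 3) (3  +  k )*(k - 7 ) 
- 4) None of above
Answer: 4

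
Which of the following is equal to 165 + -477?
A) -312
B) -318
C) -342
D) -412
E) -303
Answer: A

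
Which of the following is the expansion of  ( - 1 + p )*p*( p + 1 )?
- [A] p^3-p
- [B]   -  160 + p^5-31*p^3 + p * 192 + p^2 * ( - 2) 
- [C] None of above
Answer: A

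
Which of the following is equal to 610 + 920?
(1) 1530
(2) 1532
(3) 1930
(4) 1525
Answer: 1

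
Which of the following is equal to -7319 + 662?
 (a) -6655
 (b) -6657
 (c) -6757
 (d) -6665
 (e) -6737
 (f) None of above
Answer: b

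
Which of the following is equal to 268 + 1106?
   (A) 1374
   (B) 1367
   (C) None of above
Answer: A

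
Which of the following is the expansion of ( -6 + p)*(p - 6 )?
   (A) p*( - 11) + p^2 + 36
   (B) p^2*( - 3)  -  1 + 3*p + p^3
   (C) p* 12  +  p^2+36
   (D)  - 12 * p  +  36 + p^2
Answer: D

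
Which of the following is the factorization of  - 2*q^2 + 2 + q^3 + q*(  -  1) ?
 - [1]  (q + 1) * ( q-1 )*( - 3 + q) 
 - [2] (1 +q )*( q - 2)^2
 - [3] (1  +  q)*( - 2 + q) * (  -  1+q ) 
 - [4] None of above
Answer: 3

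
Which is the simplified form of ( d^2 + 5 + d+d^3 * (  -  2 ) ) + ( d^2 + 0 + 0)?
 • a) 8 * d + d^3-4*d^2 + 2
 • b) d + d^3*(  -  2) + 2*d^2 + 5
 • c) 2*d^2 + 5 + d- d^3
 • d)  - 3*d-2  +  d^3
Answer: b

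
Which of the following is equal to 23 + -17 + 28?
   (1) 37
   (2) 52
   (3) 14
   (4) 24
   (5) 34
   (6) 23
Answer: 5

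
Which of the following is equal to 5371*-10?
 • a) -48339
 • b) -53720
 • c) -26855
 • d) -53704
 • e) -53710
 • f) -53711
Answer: e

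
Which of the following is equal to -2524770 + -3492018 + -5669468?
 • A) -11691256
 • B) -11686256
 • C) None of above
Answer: B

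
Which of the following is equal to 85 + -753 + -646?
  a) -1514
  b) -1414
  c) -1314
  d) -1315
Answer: c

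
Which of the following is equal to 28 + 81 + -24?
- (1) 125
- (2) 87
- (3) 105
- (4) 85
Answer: 4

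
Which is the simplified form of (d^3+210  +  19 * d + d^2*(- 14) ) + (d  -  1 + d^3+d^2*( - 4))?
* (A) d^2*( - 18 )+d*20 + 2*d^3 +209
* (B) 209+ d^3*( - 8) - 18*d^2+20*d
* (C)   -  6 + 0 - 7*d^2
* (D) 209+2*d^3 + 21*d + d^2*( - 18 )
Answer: A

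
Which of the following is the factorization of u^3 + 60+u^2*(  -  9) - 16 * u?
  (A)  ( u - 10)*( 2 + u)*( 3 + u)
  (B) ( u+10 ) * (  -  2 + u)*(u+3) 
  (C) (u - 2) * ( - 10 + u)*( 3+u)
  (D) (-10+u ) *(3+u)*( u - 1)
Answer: C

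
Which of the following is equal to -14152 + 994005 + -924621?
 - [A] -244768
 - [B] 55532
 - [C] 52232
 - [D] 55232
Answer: D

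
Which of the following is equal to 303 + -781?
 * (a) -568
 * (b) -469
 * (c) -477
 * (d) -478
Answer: d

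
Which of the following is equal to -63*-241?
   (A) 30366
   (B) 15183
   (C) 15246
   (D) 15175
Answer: B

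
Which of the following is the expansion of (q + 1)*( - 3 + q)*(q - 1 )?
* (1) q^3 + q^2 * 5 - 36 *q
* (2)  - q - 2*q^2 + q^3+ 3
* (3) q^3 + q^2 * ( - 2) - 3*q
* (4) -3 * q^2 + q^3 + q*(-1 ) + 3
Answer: 4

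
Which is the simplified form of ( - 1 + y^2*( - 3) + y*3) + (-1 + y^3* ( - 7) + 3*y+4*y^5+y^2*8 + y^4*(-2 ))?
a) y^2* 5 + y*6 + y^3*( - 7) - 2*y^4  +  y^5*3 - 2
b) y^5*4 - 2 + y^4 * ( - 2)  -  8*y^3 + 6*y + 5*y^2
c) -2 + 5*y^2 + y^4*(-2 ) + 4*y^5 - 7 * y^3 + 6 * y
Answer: c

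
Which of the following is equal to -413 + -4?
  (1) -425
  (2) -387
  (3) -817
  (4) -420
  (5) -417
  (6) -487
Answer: 5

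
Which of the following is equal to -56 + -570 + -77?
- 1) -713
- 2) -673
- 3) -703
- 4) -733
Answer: 3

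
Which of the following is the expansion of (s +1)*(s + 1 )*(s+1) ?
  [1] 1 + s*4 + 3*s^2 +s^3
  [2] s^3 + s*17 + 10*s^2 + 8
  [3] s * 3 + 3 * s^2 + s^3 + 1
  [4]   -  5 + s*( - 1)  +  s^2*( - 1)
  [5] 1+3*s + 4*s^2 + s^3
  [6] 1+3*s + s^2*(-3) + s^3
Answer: 3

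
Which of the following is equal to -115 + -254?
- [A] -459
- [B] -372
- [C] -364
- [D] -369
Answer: D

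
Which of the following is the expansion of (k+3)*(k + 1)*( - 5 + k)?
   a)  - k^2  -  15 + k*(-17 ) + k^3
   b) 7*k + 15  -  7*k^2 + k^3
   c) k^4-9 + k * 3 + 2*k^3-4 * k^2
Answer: a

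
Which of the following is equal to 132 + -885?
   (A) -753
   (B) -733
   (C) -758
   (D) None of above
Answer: A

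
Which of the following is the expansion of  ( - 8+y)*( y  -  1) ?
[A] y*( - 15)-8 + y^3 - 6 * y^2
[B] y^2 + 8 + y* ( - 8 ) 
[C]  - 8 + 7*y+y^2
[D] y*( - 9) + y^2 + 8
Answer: D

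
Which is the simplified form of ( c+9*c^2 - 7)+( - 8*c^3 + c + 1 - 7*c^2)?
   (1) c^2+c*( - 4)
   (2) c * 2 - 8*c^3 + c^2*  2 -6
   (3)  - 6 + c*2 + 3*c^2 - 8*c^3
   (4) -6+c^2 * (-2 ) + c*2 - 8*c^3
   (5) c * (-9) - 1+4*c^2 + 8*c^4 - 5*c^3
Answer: 2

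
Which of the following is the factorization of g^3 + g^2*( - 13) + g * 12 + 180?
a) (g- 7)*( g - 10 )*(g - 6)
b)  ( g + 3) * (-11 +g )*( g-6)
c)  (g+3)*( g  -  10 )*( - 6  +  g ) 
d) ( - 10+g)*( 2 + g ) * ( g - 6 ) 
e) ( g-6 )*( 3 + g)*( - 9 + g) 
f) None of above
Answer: c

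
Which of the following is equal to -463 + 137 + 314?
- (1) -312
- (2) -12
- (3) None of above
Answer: 2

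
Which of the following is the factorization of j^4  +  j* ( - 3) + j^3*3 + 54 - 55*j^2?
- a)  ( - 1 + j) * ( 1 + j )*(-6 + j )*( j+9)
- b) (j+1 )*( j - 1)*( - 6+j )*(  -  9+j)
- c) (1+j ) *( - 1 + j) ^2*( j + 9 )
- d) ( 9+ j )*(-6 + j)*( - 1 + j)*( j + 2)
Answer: a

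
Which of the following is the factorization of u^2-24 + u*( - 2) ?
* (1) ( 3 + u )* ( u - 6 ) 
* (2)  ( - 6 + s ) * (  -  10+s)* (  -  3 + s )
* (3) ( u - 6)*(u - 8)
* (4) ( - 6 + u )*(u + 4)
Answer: 4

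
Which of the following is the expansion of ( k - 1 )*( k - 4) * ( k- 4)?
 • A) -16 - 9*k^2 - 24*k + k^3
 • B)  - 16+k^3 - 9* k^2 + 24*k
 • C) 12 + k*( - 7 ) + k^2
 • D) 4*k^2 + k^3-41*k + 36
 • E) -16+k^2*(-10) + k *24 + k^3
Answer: B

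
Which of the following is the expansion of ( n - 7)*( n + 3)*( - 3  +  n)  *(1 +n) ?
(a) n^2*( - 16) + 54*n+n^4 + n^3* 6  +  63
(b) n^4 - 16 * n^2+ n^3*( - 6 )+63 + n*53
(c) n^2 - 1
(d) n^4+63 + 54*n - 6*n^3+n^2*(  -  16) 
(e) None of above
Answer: d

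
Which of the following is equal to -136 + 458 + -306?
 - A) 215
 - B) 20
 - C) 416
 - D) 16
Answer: D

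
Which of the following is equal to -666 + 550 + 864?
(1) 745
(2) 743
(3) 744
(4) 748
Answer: 4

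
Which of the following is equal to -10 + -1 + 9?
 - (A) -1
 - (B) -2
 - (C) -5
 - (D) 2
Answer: B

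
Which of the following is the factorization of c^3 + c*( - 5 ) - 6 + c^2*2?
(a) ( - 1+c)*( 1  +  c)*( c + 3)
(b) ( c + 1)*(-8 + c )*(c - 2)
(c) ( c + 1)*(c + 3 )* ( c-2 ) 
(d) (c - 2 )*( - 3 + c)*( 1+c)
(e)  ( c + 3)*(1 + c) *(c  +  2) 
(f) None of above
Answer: c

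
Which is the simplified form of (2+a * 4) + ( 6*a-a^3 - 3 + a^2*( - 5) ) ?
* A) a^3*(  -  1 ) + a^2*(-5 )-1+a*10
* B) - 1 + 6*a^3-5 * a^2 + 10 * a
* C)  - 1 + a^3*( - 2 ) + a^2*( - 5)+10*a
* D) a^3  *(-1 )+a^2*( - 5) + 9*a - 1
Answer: A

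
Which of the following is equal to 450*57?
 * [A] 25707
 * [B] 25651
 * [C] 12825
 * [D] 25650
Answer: D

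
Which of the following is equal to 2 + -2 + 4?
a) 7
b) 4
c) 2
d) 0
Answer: b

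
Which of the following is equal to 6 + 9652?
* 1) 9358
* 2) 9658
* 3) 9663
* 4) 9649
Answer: 2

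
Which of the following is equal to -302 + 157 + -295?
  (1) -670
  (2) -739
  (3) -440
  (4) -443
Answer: 3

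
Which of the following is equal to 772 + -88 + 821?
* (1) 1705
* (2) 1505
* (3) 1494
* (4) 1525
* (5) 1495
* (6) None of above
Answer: 2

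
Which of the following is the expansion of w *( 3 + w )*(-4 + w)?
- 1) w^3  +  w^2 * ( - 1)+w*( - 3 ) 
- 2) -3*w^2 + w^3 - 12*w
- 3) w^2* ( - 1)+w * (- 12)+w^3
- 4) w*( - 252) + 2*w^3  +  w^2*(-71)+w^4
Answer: 3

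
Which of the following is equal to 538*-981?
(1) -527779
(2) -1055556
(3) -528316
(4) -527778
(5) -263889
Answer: 4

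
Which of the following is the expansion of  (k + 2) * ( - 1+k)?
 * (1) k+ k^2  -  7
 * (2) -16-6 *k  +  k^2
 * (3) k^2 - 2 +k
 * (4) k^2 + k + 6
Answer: 3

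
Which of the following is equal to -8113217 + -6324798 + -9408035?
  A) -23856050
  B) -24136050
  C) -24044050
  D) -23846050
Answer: D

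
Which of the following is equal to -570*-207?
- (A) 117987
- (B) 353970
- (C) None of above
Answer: C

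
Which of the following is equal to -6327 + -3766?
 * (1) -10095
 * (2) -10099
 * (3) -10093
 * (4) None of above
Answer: 3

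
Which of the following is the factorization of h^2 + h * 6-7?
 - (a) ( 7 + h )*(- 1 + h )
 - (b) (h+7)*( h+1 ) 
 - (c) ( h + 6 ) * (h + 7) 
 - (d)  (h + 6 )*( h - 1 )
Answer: a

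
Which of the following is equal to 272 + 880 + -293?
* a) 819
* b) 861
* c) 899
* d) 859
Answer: d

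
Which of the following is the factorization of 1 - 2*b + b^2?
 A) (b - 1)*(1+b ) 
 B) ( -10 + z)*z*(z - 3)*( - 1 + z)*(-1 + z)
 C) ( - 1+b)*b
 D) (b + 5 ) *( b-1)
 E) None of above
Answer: E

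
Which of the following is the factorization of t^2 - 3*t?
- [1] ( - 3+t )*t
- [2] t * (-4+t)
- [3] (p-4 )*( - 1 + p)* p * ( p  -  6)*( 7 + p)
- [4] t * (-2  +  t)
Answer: 1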